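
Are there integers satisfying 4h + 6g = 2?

Step 1: Compute gcd(4, 6).
gcd(4, 6) = 2

Step 2: Check divisibility.
Does 2 divide 2? 2 = 2 x 1, so yes.

By the theorem on linear Diophantine equations, 4h + 6g = 2 has integer solutions if and only if gcd(4, 6) divides 2. Since 2 | 2, solutions exist.

Yes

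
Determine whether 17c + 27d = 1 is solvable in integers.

Step 1: Compute gcd(17, 27).
gcd(17, 27) = 1

Step 2: Check divisibility.
Does 1 divide 1? 1 = 1 x 1, so yes.

By the theorem on linear Diophantine equations, 17c + 27d = 1 has integer solutions if and only if gcd(17, 27) divides 1. Since 1 | 1, solutions exist.

Yes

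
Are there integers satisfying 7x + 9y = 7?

Step 1: Compute gcd(7, 9).
gcd(7, 9) = 1

Step 2: Check divisibility.
Does 1 divide 7? 7 = 1 x 7, so yes.

By the theorem on linear Diophantine equations, 7x + 9y = 7 has integer solutions if and only if gcd(7, 9) divides 7. Since 1 | 7, solutions exist.

Yes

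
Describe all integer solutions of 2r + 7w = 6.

Step 1: Compute gcd(2, 7) = 1.
Since 1 divides 6, solutions exist.

Step 2: Find a particular solution using extended Euclidean algorithm.
We get r₀ = -18, w₀ = 6.
Check: 2*-18 + 7*6 = 6 = 6 ✓

Step 3: Write the general solution.
r = -18 + (7/1)t = -18 + 7t
w = 6 - (2/1)t = 6 - 2t
for any integer t.

r = -18 + 7t, w = 6 - 2t for integer t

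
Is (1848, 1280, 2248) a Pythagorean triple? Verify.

Compute a² + b² = 1848² + 1280² = 3415104 + 1638400 = 5053504
Compute c² = 2248² = 5053504
Since 5053504 = 5053504, confirmed.

Yes, it is a Pythagorean triple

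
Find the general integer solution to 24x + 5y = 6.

Step 1: Compute gcd(24, 5) = 1.
Since 1 divides 6, solutions exist.

Step 2: Find a particular solution using extended Euclidean algorithm.
We get x₀ = -6, y₀ = 30.
Check: 24*-6 + 5*30 = 6 = 6 ✓

Step 3: Write the general solution.
x = -6 + (5/1)t = -6 + 5t
y = 30 - (24/1)t = 30 - 24t
for any integer t.

x = -6 + 5t, y = 30 - 24t for integer t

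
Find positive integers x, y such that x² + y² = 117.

Search for x with 117 - x² a perfect square.
x = 6: 117 - 6² = 117 - 36 = 81 = 9² ✓
So x = 6, y = 9.

x = 6, y = 9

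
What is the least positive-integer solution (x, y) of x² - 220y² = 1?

We seek the smallest positive integers (x, y) with x² - 220y² = 1, i.e., x² = 220y² + 1.
Try successive y values:
y = 1: x² = 220·1² + 1 = 221, not a perfect square
y = 2: x² = 220·2² + 1 = 881, not a perfect square
y = 3: x² = 220·3² + 1 = 1981, not a perfect square
... continuing the search (or via continued fractions) ...
y = 6: x² = 220·6² + 1 = 7921, x = 89 ✓

Verify: 89² - 220·6² = 7921 - 7920 = 1 ✓

x = 89, y = 6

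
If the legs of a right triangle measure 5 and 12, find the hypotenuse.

c² = a² + b² = 5² + 12² = 25 + 144 = 169
c = 13

13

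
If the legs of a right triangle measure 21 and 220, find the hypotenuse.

c² = a² + b² = 21² + 220² = 441 + 48400 = 48841
c = 221

221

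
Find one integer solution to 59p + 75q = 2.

Step 1: Check solvability.
gcd(59, 75) = 1
Since 1 divides 2, solutions exist.

Step 2: Apply extended Euclidean algorithm to find gcd.
We find integers such that 59*x0 + 75*y0 = 1

Step 3: Scale the particular solution.
Multiply by 2/1 = 2:
p = 28, q = -22

Step 4: Verify.
59*(28) + 75*(-22) = 2 = 2 ✓

p = 28, q = -22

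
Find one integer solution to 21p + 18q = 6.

Step 1: Check solvability.
gcd(21, 18) = 3
Since 3 divides 6, solutions exist.

Step 2: Apply extended Euclidean algorithm to find gcd.
We find integers such that 21*x0 + 18*y0 = 3

Step 3: Scale the particular solution.
Multiply by 6/3 = 2:
p = 2, q = -2

Step 4: Verify.
21*(2) + 18*(-2) = 6 = 6 ✓

p = 2, q = -2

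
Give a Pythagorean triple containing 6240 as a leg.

We need the other leg and hypotenuse such that 6240² + x² = c².
Take x = 3608, c = 7208: 6240² + 3608² = 38937600 + 13017664 = 51955264 = 7208² ✓
Triple: (3608, 6240, 7208)

(3608, 6240, 7208)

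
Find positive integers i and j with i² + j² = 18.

We need to find integers i, j > 0 such that i² + j² = 18.
Trying i = 3: j² = 18 - 3² = 18 - 9 = 9
j = 3
Check: 3² + 3² = 9 + 9 = 18 ✓

18 = 3² + 3²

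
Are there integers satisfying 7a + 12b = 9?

Step 1: Compute gcd(7, 12).
gcd(7, 12) = 1

Step 2: Check divisibility.
Does 1 divide 9? 9 = 1 x 9, so yes.

By the theorem on linear Diophantine equations, 7a + 12b = 9 has integer solutions if and only if gcd(7, 12) divides 9. Since 1 | 9, solutions exist.

Yes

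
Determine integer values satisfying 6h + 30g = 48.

Step 1: Check solvability.
gcd(6, 30) = 6
Since 6 divides 48, solutions exist.

Step 2: Apply extended Euclidean algorithm to find gcd.
We find integers such that 6*x0 + 30*y0 = 6

Step 3: Scale the particular solution.
Multiply by 48/6 = 8:
h = 8, g = 0

Step 4: Verify.
6*(8) + 30*(0) = 48 = 48 ✓

h = 8, g = 0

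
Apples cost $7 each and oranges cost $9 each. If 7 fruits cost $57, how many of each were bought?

Let a = apples, o = oranges.
a + o = 7
7a + 9o = 57
Substitute o = 7 - a:
7a + 9(7 - a) = 57
(7 - 9)a = 57 - 63
-2a = -6
a = 3, o = 7 - 3 = 4

Apples: 3, Oranges: 4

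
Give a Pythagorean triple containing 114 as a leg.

We need the other leg and hypotenuse such that 114² + x² = c².
Take x = 1080, c = 1086: 114² + 1080² = 12996 + 1166400 = 1179396 = 1086² ✓
Triple: (114, 1080, 1086)

(114, 1080, 1086)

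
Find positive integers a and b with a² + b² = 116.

We need to find integers a, b > 0 such that a² + b² = 116.
Trying a = 4: b² = 116 - 4² = 116 - 16 = 100
b = 10
Check: 4² + 10² = 16 + 100 = 116 ✓

116 = 4² + 10²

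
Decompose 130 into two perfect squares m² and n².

We need to find integers m, n > 0 such that m² + n² = 130.
Trying m = 3: n² = 130 - 3² = 130 - 9 = 121
n = 11
Check: 3² + 11² = 9 + 121 = 130 ✓

130 = 3² + 11²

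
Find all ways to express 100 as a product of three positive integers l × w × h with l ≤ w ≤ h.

Iterate l from 1 to ⌊100^(1/3)⌋. For each l dividing 100, iterate w ≥ l with w dividing 100/l, and set h = 100/(l·w).
Triples found (8): (1×1×100), (1×2×50), (1×4×25), (1×5×20), (1×10×10), (2×2×25), (2×5×10), (4×5×5)

(1×1×100), (1×2×50), (1×4×25), (1×5×20), (1×10×10), (2×2×25), (2×5×10), (4×5×5)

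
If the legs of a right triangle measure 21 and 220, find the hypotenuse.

c² = a² + b² = 21² + 220² = 441 + 48400 = 48841
c = 221

221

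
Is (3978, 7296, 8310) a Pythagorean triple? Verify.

Compute a² + b² = 3978² + 7296² = 15824484 + 53231616 = 69056100
Compute c² = 8310² = 69056100
Since 69056100 = 69056100, confirmed.

Yes, it is a Pythagorean triple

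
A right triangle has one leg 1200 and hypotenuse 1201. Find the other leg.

a² = c² - b² = 1442401 - 1440000 = 2401
a = 49

49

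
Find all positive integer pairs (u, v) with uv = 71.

The positive divisors of 71 are: 1, 71.
Each divisor d gives the pair (d, 71/d):
(1, 71), (71, 1)

(1, 71), (71, 1)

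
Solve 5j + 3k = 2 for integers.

Step 1: Check solvability.
gcd(5, 3) = 1
Since 1 divides 2, solutions exist.

Step 2: Apply extended Euclidean algorithm to find gcd.
We find integers such that 5*x0 + 3*y0 = 1

Step 3: Scale the particular solution.
Multiply by 2/1 = 2:
j = -2, k = 4

Step 4: Verify.
5*(-2) + 3*(4) = 2 = 2 ✓

j = -2, k = 4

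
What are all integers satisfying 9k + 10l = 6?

Step 1: Compute gcd(9, 10) = 1.
Since 1 divides 6, solutions exist.

Step 2: Find a particular solution using extended Euclidean algorithm.
We get k₀ = -6, l₀ = 6.
Check: 9*-6 + 10*6 = 6 = 6 ✓

Step 3: Write the general solution.
k = -6 + (10/1)t = -6 + 10t
l = 6 - (9/1)t = 6 - 9t
for any integer t.

k = -6 + 10t, l = 6 - 9t for integer t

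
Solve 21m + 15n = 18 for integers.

Step 1: Check solvability.
gcd(21, 15) = 3
Since 3 divides 18, solutions exist.

Step 2: Apply extended Euclidean algorithm to find gcd.
We find integers such that 21*x0 + 15*y0 = 3

Step 3: Scale the particular solution.
Multiply by 18/3 = 6:
m = -12, n = 18

Step 4: Verify.
21*(-12) + 15*(18) = 18 = 18 ✓

m = -12, n = 18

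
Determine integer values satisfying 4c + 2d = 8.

Step 1: Check solvability.
gcd(4, 2) = 2
Since 2 divides 8, solutions exist.

Step 2: Apply extended Euclidean algorithm to find gcd.
We find integers such that 4*x0 + 2*y0 = 2

Step 3: Scale the particular solution.
Multiply by 8/2 = 4:
c = 0, d = 4

Step 4: Verify.
4*(0) + 2*(4) = 8 = 8 ✓

c = 0, d = 4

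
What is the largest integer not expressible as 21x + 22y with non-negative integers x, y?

For two coprime denominations a and b, the Frobenius number (largest value not representable as a non-negative combination) is ab - a - b.
Here gcd(21, 22) = 1, so they are coprime.
F(21, 22) = 21·22 - 21 - 22 = 462 - 43 = 419

419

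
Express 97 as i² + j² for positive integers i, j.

We need to find integers i, j > 0 such that i² + j² = 97.
Trying i = 4: j² = 97 - 4² = 97 - 16 = 81
j = 9
Check: 4² + 9² = 16 + 81 = 97 ✓

97 = 4² + 9²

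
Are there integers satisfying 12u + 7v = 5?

Step 1: Compute gcd(12, 7).
gcd(12, 7) = 1

Step 2: Check divisibility.
Does 1 divide 5? 5 = 1 x 5, so yes.

By the theorem on linear Diophantine equations, 12u + 7v = 5 has integer solutions if and only if gcd(12, 7) divides 5. Since 1 | 5, solutions exist.

Yes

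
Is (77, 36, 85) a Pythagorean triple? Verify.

Compute a² + b² = 77² + 36² = 5929 + 1296 = 7225
Compute c² = 85² = 7225
Since 7225 = 7225, confirmed.

Yes, it is a Pythagorean triple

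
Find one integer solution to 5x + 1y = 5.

Step 1: Check solvability.
gcd(5, 1) = 1
Since 1 divides 5, solutions exist.

Step 2: Apply extended Euclidean algorithm to find gcd.
We find integers such that 5*x0 + 1*y0 = 1

Step 3: Scale the particular solution.
Multiply by 5/1 = 5:
x = 0, y = 5

Step 4: Verify.
5*(0) + 1*(5) = 5 = 5 ✓

x = 0, y = 5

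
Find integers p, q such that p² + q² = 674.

We need to find integers p, q > 0 such that p² + q² = 674.
Trying p = 7: q² = 674 - 7² = 674 - 49 = 625
q = 25
Check: 7² + 25² = 49 + 625 = 674 ✓

674 = 7² + 25²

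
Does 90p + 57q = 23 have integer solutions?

Step 1: Compute gcd(90, 57).
gcd(90, 57) = 3

Step 2: Check divisibility.
Does 3 divide 23? 23 = 3 x 7 + 2, so no.

By the theorem on linear Diophantine equations, 90p + 57q = 23 has integer solutions if and only if gcd(90, 57) divides 23. Since 3 does not divide 23, no solutions exist.

No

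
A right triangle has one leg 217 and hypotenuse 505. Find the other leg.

b² = c² - a² = 255025 - 47089 = 207936
b = 456

456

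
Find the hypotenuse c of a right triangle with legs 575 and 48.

c² = a² + b² = 575² + 48² = 330625 + 2304 = 332929
c = sqrt(332929) = 577

577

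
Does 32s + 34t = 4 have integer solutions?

Step 1: Compute gcd(32, 34).
gcd(32, 34) = 2

Step 2: Check divisibility.
Does 2 divide 4? 4 = 2 x 2, so yes.

By the theorem on linear Diophantine equations, 32s + 34t = 4 has integer solutions if and only if gcd(32, 34) divides 4. Since 2 | 4, solutions exist.

Yes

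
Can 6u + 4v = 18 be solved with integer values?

Step 1: Compute gcd(6, 4).
gcd(6, 4) = 2

Step 2: Check divisibility.
Does 2 divide 18? 18 = 2 x 9, so yes.

By the theorem on linear Diophantine equations, 6u + 4v = 18 has integer solutions if and only if gcd(6, 4) divides 18. Since 2 | 18, solutions exist.

Yes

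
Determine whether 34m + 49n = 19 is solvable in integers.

Step 1: Compute gcd(34, 49).
gcd(34, 49) = 1

Step 2: Check divisibility.
Does 1 divide 19? 19 = 1 x 19, so yes.

By the theorem on linear Diophantine equations, 34m + 49n = 19 has integer solutions if and only if gcd(34, 49) divides 19. Since 1 | 19, solutions exist.

Yes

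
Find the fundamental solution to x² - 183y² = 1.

We seek the smallest positive integers (x, y) with x² - 183y² = 1, i.e., x² = 183y² + 1.
Try successive y values:
y = 1: x² = 183·1² + 1 = 184, not a perfect square
y = 2: x² = 183·2² + 1 = 733, not a perfect square
y = 3: x² = 183·3² + 1 = 1648, not a perfect square
... continuing the search (or via continued fractions) ...
y = 36: x² = 183·36² + 1 = 237169, x = 487 ✓

Verify: 487² - 183·36² = 237169 - 237168 = 1 ✓

x = 487, y = 36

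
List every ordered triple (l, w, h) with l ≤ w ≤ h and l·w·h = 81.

Iterate l from 1 to ⌊81^(1/3)⌋. For each l dividing 81, iterate w ≥ l with w dividing 81/l, and set h = 81/(l·w).
Triples found (4): (1×1×81), (1×3×27), (1×9×9), (3×3×9)

(1×1×81), (1×3×27), (1×9×9), (3×3×9)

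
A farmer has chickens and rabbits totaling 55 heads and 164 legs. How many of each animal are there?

Let c = chickens, r = rabbits.
Heads: c + r = 55
Legs: 2c + 4r = 164
From the first equation, c = 55 - r. Substitute:
2(55 - r) + 4r = 164
110 + 2r = 164
r = (164 - 110)/2 = 27
c = 55 - 27 = 28

Chickens: 28, Rabbits: 27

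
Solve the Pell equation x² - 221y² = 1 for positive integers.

We seek the smallest positive integers (x, y) with x² - 221y² = 1, i.e., x² = 221y² + 1.
Try successive y values:
y = 1: x² = 221·1² + 1 = 222, not a perfect square
y = 2: x² = 221·2² + 1 = 885, not a perfect square
y = 3: x² = 221·3² + 1 = 1990, not a perfect square
... continuing the search (or via continued fractions) ...
y = 112: x² = 221·112² + 1 = 2772225, x = 1665 ✓

Verify: 1665² - 221·112² = 2772225 - 2772224 = 1 ✓

x = 1665, y = 112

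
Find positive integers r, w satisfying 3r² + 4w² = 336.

Try small values of r and check whether (336 - 3r²)/4 is a perfect square.
r = 2: 3·2² = 12, so 4w² = 336 - 12 = 324, giving w² = 81, w = 9.
Check: 3·2² + 4·9² = 12 + 324 = 336 ✓

r = 2, w = 9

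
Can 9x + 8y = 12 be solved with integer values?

Step 1: Compute gcd(9, 8).
gcd(9, 8) = 1

Step 2: Check divisibility.
Does 1 divide 12? 12 = 1 x 12, so yes.

By the theorem on linear Diophantine equations, 9x + 8y = 12 has integer solutions if and only if gcd(9, 8) divides 12. Since 1 | 12, solutions exist.

Yes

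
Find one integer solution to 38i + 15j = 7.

Step 1: Check solvability.
gcd(38, 15) = 1
Since 1 divides 7, solutions exist.

Step 2: Apply extended Euclidean algorithm to find gcd.
We find integers such that 38*x0 + 15*y0 = 1

Step 3: Scale the particular solution.
Multiply by 7/1 = 7:
i = 14, j = -35

Step 4: Verify.
38*(14) + 15*(-35) = 7 = 7 ✓

i = 14, j = -35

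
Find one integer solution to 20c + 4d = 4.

Step 1: Check solvability.
gcd(20, 4) = 4
Since 4 divides 4, solutions exist.

Step 2: Apply extended Euclidean algorithm to find gcd.
We find integers such that 20*x0 + 4*y0 = 4

Step 3: Scale the particular solution.
Multiply by 4/4 = 1:
c = 0, d = 1

Step 4: Verify.
20*(0) + 4*(1) = 4 = 4 ✓

c = 0, d = 1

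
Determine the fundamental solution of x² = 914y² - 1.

We need x² = 914y² - 1. Try successive y:
y = 1: x² = 914·1² - 1 = 913, not a perfect square
y = 2: x² = 914·2² - 1 = 3655, not a perfect square
y = 3: x² = 914·3² - 1 = 8225, not a perfect square
...
y = 185: x² = 914·185² - 1 = 31281649 = 5593² ✓
Check: 5593² - 914·185² = 31281649 - 31281650 = -1 ✓

x = 5593, y = 185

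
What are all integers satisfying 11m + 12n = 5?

Step 1: Compute gcd(11, 12) = 1.
Since 1 divides 5, solutions exist.

Step 2: Find a particular solution using extended Euclidean algorithm.
We get m₀ = -5, n₀ = 5.
Check: 11*-5 + 12*5 = 5 = 5 ✓

Step 3: Write the general solution.
m = -5 + (12/1)t = -5 + 12t
n = 5 - (11/1)t = 5 - 11t
for any integer t.

m = -5 + 12t, n = 5 - 11t for integer t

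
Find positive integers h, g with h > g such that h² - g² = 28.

Factor: h² - g² = (h+g)(h-g) = 28.
We need two factors of 28 with the same parity.
Use h+g = 14 and h-g = 2 (product 14·2 = 28).
Adding: 2h = 16, so h = 8.
Subtracting: 2g = 12, so g = 6.
Check: 8² - 6² = 64 - 36 = 28 ✓

h = 8, g = 6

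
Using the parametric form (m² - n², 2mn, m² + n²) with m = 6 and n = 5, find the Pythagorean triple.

a = m² - n² = 36 - 25 = 11
b = 2mn = 2·6·5 = 60
c = m² + n² = 36 + 25 = 61
Verify: 11² + 60² = 121 + 3600 = 3721 = 61² ✓

(11, 60, 61)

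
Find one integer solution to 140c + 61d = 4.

Step 1: Check solvability.
gcd(140, 61) = 1
Since 1 divides 4, solutions exist.

Step 2: Apply extended Euclidean algorithm to find gcd.
We find integers such that 140*x0 + 61*y0 = 1

Step 3: Scale the particular solution.
Multiply by 4/1 = 4:
c = 68, d = -156

Step 4: Verify.
140*(68) + 61*(-156) = 4 = 4 ✓

c = 68, d = -156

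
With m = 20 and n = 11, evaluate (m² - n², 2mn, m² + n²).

a = m² - n² = 400 - 121 = 279
b = 2mn = 2·20·11 = 440
c = m² + n² = 400 + 121 = 521
Verify: 279² + 440² = 77841 + 193600 = 271441 = 521² ✓

(279, 440, 521)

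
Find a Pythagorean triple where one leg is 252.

We need the other leg and hypotenuse such that 252² + x² = c².
Take x = 64, c = 260: 252² + 64² = 63504 + 4096 = 67600 = 260² ✓
Triple: (252, 64, 260)

(252, 64, 260)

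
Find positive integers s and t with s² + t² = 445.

We need to find integers s, t > 0 such that s² + t² = 445.
Trying s = 2: t² = 445 - 2² = 445 - 4 = 441
t = 21
Check: 2² + 21² = 4 + 441 = 445 ✓

445 = 2² + 21²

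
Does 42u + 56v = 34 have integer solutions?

Step 1: Compute gcd(42, 56).
gcd(42, 56) = 14

Step 2: Check divisibility.
Does 14 divide 34? 34 = 14 x 2 + 6, so no.

By the theorem on linear Diophantine equations, 42u + 56v = 34 has integer solutions if and only if gcd(42, 56) divides 34. Since 14 does not divide 34, no solutions exist.

No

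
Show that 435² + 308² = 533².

Compute a² + b² = 435² + 308² = 189225 + 94864 = 284089
Compute c² = 533² = 284089
Since 284089 = 284089, confirmed.

Yes, it is a Pythagorean triple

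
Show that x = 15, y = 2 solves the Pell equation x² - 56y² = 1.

Compute x² = 15² = 225
Compute 56y² = 56·2² = 56·4 = 224
x² - 56y² = 225 - 224 = 1
Since this equals 1, (15, 2) is a solution.

Yes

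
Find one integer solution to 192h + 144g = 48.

Step 1: Check solvability.
gcd(192, 144) = 48
Since 48 divides 48, solutions exist.

Step 2: Apply extended Euclidean algorithm to find gcd.
We find integers such that 192*x0 + 144*y0 = 48

Step 3: Scale the particular solution.
Multiply by 48/48 = 1:
h = 1, g = -1

Step 4: Verify.
192*(1) + 144*(-1) = 48 = 48 ✓

h = 1, g = -1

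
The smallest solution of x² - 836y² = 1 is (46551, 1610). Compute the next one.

Solutions to x² - Dy² = 1 are generated by powers of (x₀ + y₀√D).
The next solution satisfies x₁ + y₁√836 = (x₀ + y₀√836)², giving:
x₁ = x₀² + 836y₀² = 46551² + 836·1610² = 2166995601 + 2166995600 = 4333991201
y₁ = 2x₀y₀ = 2·46551·1610 = 149894220

Verify: 4333991201² - 836·149894220² = 18783479730345422401 - 18783479730345422400 = 1 ✓

x = 4333991201, y = 149894220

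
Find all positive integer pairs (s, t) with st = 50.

The positive divisors of 50 are: 1, 2, 5, 10, 25, 50.
Each divisor d gives the pair (d, 50/d):
(1, 50), (2, 25), (5, 10), (10, 5), (25, 2), (50, 1)

(1, 50), (2, 25), (5, 10), (10, 5), (25, 2), (50, 1)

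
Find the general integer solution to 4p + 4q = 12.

Step 1: Compute gcd(4, 4) = 4.
Since 4 divides 12, solutions exist.

Step 2: Find a particular solution using extended Euclidean algorithm.
We get p₀ = 0, q₀ = 3.
Check: 4*0 + 4*3 = 12 = 12 ✓

Step 3: Write the general solution.
p = 0 + (4/4)t = 0 + 1t
q = 3 - (4/4)t = 3 - 1t
for any integer t.

p = 0 + 1t, q = 3 - 1t for integer t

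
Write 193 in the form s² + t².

We need to find integers s, t > 0 such that s² + t² = 193.
Trying s = 7: t² = 193 - 7² = 193 - 49 = 144
t = 12
Check: 7² + 12² = 49 + 144 = 193 ✓

193 = 7² + 12²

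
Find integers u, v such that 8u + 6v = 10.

Step 1: Check solvability.
gcd(8, 6) = 2
Since 2 divides 10, solutions exist.

Step 2: Apply extended Euclidean algorithm to find gcd.
We find integers such that 8*x0 + 6*y0 = 2

Step 3: Scale the particular solution.
Multiply by 10/2 = 5:
u = 5, v = -5

Step 4: Verify.
8*(5) + 6*(-5) = 10 = 10 ✓

u = 5, v = -5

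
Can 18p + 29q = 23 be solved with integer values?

Step 1: Compute gcd(18, 29).
gcd(18, 29) = 1

Step 2: Check divisibility.
Does 1 divide 23? 23 = 1 x 23, so yes.

By the theorem on linear Diophantine equations, 18p + 29q = 23 has integer solutions if and only if gcd(18, 29) divides 23. Since 1 | 23, solutions exist.

Yes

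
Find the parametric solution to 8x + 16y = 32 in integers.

Step 1: Compute gcd(8, 16) = 8.
Since 8 divides 32, solutions exist.

Step 2: Find a particular solution using extended Euclidean algorithm.
We get x₀ = 4, y₀ = 0.
Check: 8*4 + 16*0 = 32 = 32 ✓

Step 3: Write the general solution.
x = 4 + (16/8)t = 4 + 2t
y = 0 - (8/8)t = 0 - 1t
for any integer t.

x = 4 + 2t, y = 0 - 1t for integer t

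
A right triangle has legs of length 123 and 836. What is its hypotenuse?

c² = a² + b² = 123² + 836² = 15129 + 698896 = 714025
c = 845

845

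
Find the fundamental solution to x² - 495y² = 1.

We seek the smallest positive integers (x, y) with x² - 495y² = 1, i.e., x² = 495y² + 1.
Try successive y values:
y = 1: x² = 495·1² + 1 = 496, not a perfect square
y = 2: x² = 495·2² + 1 = 1981, not a perfect square
y = 3: x² = 495·3² + 1 = 4456, not a perfect square
... continuing the search (or via continued fractions) ...
y = 4: x² = 495·4² + 1 = 7921, x = 89 ✓

Verify: 89² - 495·4² = 7921 - 7920 = 1 ✓

x = 89, y = 4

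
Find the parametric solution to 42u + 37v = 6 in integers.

Step 1: Compute gcd(42, 37) = 1.
Since 1 divides 6, solutions exist.

Step 2: Find a particular solution using extended Euclidean algorithm.
We get u₀ = 90, v₀ = -102.
Check: 42*90 + 37*-102 = 6 = 6 ✓

Step 3: Write the general solution.
u = 90 + (37/1)t = 90 + 37t
v = -102 - (42/1)t = -102 - 42t
for any integer t.

u = 90 + 37t, v = -102 - 42t for integer t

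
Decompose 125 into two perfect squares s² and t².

We need to find integers s, t > 0 such that s² + t² = 125.
Trying s = 2: t² = 125 - 2² = 125 - 4 = 121
t = 11
Check: 2² + 11² = 4 + 121 = 125 ✓

125 = 2² + 11²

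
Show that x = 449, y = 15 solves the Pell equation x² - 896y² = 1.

Compute x² = 449² = 201601
Compute 896y² = 896·15² = 896·225 = 201600
x² - 896y² = 201601 - 201600 = 1
Since this equals 1, (449, 15) is a solution.

Yes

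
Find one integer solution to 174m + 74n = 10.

Step 1: Check solvability.
gcd(174, 74) = 2
Since 2 divides 10, solutions exist.

Step 2: Apply extended Euclidean algorithm to find gcd.
We find integers such that 174*x0 + 74*y0 = 2

Step 3: Scale the particular solution.
Multiply by 10/2 = 5:
m = -85, n = 200

Step 4: Verify.
174*(-85) + 74*(200) = 10 = 10 ✓

m = -85, n = 200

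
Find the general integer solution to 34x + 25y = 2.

Step 1: Compute gcd(34, 25) = 1.
Since 1 divides 2, solutions exist.

Step 2: Find a particular solution using extended Euclidean algorithm.
We get x₀ = -22, y₀ = 30.
Check: 34*-22 + 25*30 = 2 = 2 ✓

Step 3: Write the general solution.
x = -22 + (25/1)t = -22 + 25t
y = 30 - (34/1)t = 30 - 34t
for any integer t.

x = -22 + 25t, y = 30 - 34t for integer t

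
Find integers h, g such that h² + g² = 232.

We need to find integers h, g > 0 such that h² + g² = 232.
Trying h = 6: g² = 232 - 6² = 232 - 36 = 196
g = 14
Check: 6² + 14² = 36 + 196 = 232 ✓

232 = 6² + 14²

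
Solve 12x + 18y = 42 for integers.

Step 1: Check solvability.
gcd(12, 18) = 6
Since 6 divides 42, solutions exist.

Step 2: Apply extended Euclidean algorithm to find gcd.
We find integers such that 12*x0 + 18*y0 = 6

Step 3: Scale the particular solution.
Multiply by 42/6 = 7:
x = -7, y = 7

Step 4: Verify.
12*(-7) + 18*(7) = 42 = 42 ✓

x = -7, y = 7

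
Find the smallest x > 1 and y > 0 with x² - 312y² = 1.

We seek the smallest positive integers (x, y) with x² - 312y² = 1, i.e., x² = 312y² + 1.
Try successive y values:
y = 1: x² = 312·1² + 1 = 313, not a perfect square
y = 2: x² = 312·2² + 1 = 1249, not a perfect square
y = 3: x² = 312·3² + 1 = 2809, x = 53 ✓

Verify: 53² - 312·3² = 2809 - 2808 = 1 ✓

x = 53, y = 3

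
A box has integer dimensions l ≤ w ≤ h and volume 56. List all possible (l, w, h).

Iterate l from 1 to ⌊56^(1/3)⌋. For each l dividing 56, iterate w ≥ l with w dividing 56/l, and set h = 56/(l·w).
Triples found (6): (1×1×56), (1×2×28), (1×4×14), (1×7×8), (2×2×14), (2×4×7)

(1×1×56), (1×2×28), (1×4×14), (1×7×8), (2×2×14), (2×4×7)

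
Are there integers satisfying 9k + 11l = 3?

Step 1: Compute gcd(9, 11).
gcd(9, 11) = 1

Step 2: Check divisibility.
Does 1 divide 3? 3 = 1 x 3, so yes.

By the theorem on linear Diophantine equations, 9k + 11l = 3 has integer solutions if and only if gcd(9, 11) divides 3. Since 1 | 3, solutions exist.

Yes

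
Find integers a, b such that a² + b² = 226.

We need to find integers a, b > 0 such that a² + b² = 226.
Trying a = 1: b² = 226 - 1² = 226 - 1 = 225
b = 15
Check: 1² + 15² = 1 + 225 = 226 ✓

226 = 1² + 15²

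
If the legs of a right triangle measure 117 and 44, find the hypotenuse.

c² = a² + b² = 117² + 44² = 13689 + 1936 = 15625
c = 125

125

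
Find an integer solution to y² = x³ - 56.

Try small integer x values and check whether x³ - 56 is a perfect square.
x = 18: x³ - 56 = 18³ - 56 = 5832 - 56 = 5776
Is 5776 a perfect square? 76² = 5776 ✓
So (x, y) = (18, -76) is a solution.

x = 18, y = -76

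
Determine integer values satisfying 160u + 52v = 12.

Step 1: Check solvability.
gcd(160, 52) = 4
Since 4 divides 12, solutions exist.

Step 2: Apply extended Euclidean algorithm to find gcd.
We find integers such that 160*x0 + 52*y0 = 4

Step 3: Scale the particular solution.
Multiply by 12/4 = 3:
u = 3, v = -9

Step 4: Verify.
160*(3) + 52*(-9) = 12 = 12 ✓

u = 3, v = -9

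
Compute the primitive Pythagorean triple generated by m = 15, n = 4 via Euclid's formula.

a = m² - n² = 225 - 16 = 209
b = 2mn = 2·15·4 = 120
c = m² + n² = 225 + 16 = 241
Verify: 209² + 120² = 43681 + 14400 = 58081 = 241² ✓

(209, 120, 241)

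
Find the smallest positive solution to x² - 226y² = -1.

We need x² = 226y² - 1. Try successive y:
y = 1: x² = 226·1² - 1 = 225 = 15² ✓
Check: 15² - 226·1² = 225 - 226 = -1 ✓

x = 15, y = 1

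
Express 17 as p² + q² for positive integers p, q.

We need to find integers p, q > 0 such that p² + q² = 17.
Trying p = 1: q² = 17 - 1² = 17 - 1 = 16
q = 4
Check: 1² + 4² = 1 + 16 = 17 ✓

17 = 1² + 4²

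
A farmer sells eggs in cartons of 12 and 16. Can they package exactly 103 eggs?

We need non-negative a, b with 12a + 16b = 103.
gcd(12, 16) = 4, and 4 does not divide 103.
No integer solutions exist.

No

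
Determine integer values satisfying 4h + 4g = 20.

Step 1: Check solvability.
gcd(4, 4) = 4
Since 4 divides 20, solutions exist.

Step 2: Apply extended Euclidean algorithm to find gcd.
We find integers such that 4*x0 + 4*y0 = 4

Step 3: Scale the particular solution.
Multiply by 20/4 = 5:
h = 0, g = 5

Step 4: Verify.
4*(0) + 4*(5) = 20 = 20 ✓

h = 0, g = 5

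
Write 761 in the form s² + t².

We need to find integers s, t > 0 such that s² + t² = 761.
Trying s = 19: t² = 761 - 19² = 761 - 361 = 400
t = 20
Check: 19² + 20² = 361 + 400 = 761 ✓

761 = 19² + 20²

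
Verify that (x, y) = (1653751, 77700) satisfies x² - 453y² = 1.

Compute x² = 1653751² = 2734892370001
Compute 453y² = 453·77700² = 453·6037290000 = 2734892370000
x² - 453y² = 2734892370001 - 2734892370000 = 1
Since this equals 1, (1653751, 77700) is a solution.

Yes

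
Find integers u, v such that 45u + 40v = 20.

Step 1: Check solvability.
gcd(45, 40) = 5
Since 5 divides 20, solutions exist.

Step 2: Apply extended Euclidean algorithm to find gcd.
We find integers such that 45*x0 + 40*y0 = 5

Step 3: Scale the particular solution.
Multiply by 20/5 = 4:
u = 4, v = -4

Step 4: Verify.
45*(4) + 40*(-4) = 20 = 20 ✓

u = 4, v = -4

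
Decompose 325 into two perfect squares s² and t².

We need to find integers s, t > 0 such that s² + t² = 325.
Trying s = 1: t² = 325 - 1² = 325 - 1 = 324
t = 18
Check: 1² + 18² = 1 + 324 = 325 ✓

325 = 1² + 18²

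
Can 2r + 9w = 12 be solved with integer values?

Step 1: Compute gcd(2, 9).
gcd(2, 9) = 1

Step 2: Check divisibility.
Does 1 divide 12? 12 = 1 x 12, so yes.

By the theorem on linear Diophantine equations, 2r + 9w = 12 has integer solutions if and only if gcd(2, 9) divides 12. Since 1 | 12, solutions exist.

Yes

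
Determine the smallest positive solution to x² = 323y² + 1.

We seek the smallest positive integers (x, y) with x² - 323y² = 1, i.e., x² = 323y² + 1.
Try successive y values:
y = 1: x² = 323·1² + 1 = 324, x = 18 ✓

Verify: 18² - 323·1² = 324 - 323 = 1 ✓

x = 18, y = 1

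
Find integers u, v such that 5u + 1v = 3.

Step 1: Check solvability.
gcd(5, 1) = 1
Since 1 divides 3, solutions exist.

Step 2: Apply extended Euclidean algorithm to find gcd.
We find integers such that 5*x0 + 1*y0 = 1

Step 3: Scale the particular solution.
Multiply by 3/1 = 3:
u = 0, v = 3

Step 4: Verify.
5*(0) + 1*(3) = 3 = 3 ✓

u = 0, v = 3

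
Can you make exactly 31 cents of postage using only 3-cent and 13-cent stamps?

We need non-negative x, y with 3x + 13y = 31.
gcd(3, 13) = 1 divides 31, so integer solutions exist.
Search for a non-negative one: x = 6 gives 13y = 31 - 18 = 13, so y = 1.
Check: 3·6 + 13·1 = 31 ✓

Yes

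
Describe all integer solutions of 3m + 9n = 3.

Step 1: Compute gcd(3, 9) = 3.
Since 3 divides 3, solutions exist.

Step 2: Find a particular solution using extended Euclidean algorithm.
We get m₀ = 1, n₀ = 0.
Check: 3*1 + 9*0 = 3 = 3 ✓

Step 3: Write the general solution.
m = 1 + (9/3)t = 1 + 3t
n = 0 - (3/3)t = 0 - 1t
for any integer t.

m = 1 + 3t, n = 0 - 1t for integer t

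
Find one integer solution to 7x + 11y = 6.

Step 1: Check solvability.
gcd(7, 11) = 1
Since 1 divides 6, solutions exist.

Step 2: Apply extended Euclidean algorithm to find gcd.
We find integers such that 7*x0 + 11*y0 = 1

Step 3: Scale the particular solution.
Multiply by 6/1 = 6:
x = -18, y = 12

Step 4: Verify.
7*(-18) + 11*(12) = 6 = 6 ✓

x = -18, y = 12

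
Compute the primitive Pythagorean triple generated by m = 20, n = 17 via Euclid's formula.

a = m² - n² = 400 - 289 = 111
b = 2mn = 2·20·17 = 680
c = m² + n² = 400 + 289 = 689
Verify: 111² + 680² = 12321 + 462400 = 474721 = 689² ✓

(111, 680, 689)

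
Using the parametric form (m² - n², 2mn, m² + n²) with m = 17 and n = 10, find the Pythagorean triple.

a = m² - n² = 17² - 10² = 289 - 100 = 189
b = 2mn = 2·17·10 = 340
c = m² + n² = 289 + 100 = 389
Verify: 189² + 340² = 35721 + 115600 = 151321 = 389² ✓

(189, 340, 389)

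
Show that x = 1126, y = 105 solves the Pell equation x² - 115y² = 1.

Compute x² = 1126² = 1267876
Compute 115y² = 115·105² = 115·11025 = 1267875
x² - 115y² = 1267876 - 1267875 = 1
Since this equals 1, (1126, 105) is a solution.

Yes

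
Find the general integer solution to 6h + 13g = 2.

Step 1: Compute gcd(6, 13) = 1.
Since 1 divides 2, solutions exist.

Step 2: Find a particular solution using extended Euclidean algorithm.
We get h₀ = -4, g₀ = 2.
Check: 6*-4 + 13*2 = 2 = 2 ✓

Step 3: Write the general solution.
h = -4 + (13/1)t = -4 + 13t
g = 2 - (6/1)t = 2 - 6t
for any integer t.

h = -4 + 13t, g = 2 - 6t for integer t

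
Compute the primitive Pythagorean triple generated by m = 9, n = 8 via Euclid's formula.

a = m² - n² = 81 - 64 = 17
b = 2mn = 2·9·8 = 144
c = m² + n² = 81 + 64 = 145
Verify: 17² + 144² = 289 + 20736 = 21025 = 145² ✓

(17, 144, 145)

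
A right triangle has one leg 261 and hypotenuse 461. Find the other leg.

b² = c² - a² = 212521 - 68121 = 144400
b = 380

380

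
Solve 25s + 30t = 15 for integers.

Step 1: Check solvability.
gcd(25, 30) = 5
Since 5 divides 15, solutions exist.

Step 2: Apply extended Euclidean algorithm to find gcd.
We find integers such that 25*x0 + 30*y0 = 5

Step 3: Scale the particular solution.
Multiply by 15/5 = 3:
s = -3, t = 3

Step 4: Verify.
25*(-3) + 30*(3) = 15 = 15 ✓

s = -3, t = 3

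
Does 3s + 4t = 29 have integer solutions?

Step 1: Compute gcd(3, 4).
gcd(3, 4) = 1

Step 2: Check divisibility.
Does 1 divide 29? 29 = 1 x 29, so yes.

By the theorem on linear Diophantine equations, 3s + 4t = 29 has integer solutions if and only if gcd(3, 4) divides 29. Since 1 | 29, solutions exist.

Yes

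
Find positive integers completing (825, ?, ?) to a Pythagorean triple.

We need the other leg and hypotenuse such that 825² + x² = c².
Take x = 260, c = 865: 825² + 260² = 680625 + 67600 = 748225 = 865² ✓
Triple: (825, 260, 865)

(825, 260, 865)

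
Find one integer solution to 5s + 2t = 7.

Step 1: Check solvability.
gcd(5, 2) = 1
Since 1 divides 7, solutions exist.

Step 2: Apply extended Euclidean algorithm to find gcd.
We find integers such that 5*x0 + 2*y0 = 1

Step 3: Scale the particular solution.
Multiply by 7/1 = 7:
s = 7, t = -14

Step 4: Verify.
5*(7) + 2*(-14) = 7 = 7 ✓

s = 7, t = -14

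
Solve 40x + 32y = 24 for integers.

Step 1: Check solvability.
gcd(40, 32) = 8
Since 8 divides 24, solutions exist.

Step 2: Apply extended Euclidean algorithm to find gcd.
We find integers such that 40*x0 + 32*y0 = 8

Step 3: Scale the particular solution.
Multiply by 24/8 = 3:
x = 3, y = -3

Step 4: Verify.
40*(3) + 32*(-3) = 24 = 24 ✓

x = 3, y = -3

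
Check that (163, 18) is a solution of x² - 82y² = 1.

Compute x² = 163² = 26569
Compute 82y² = 82·18² = 82·324 = 26568
x² - 82y² = 26569 - 26568 = 1
Since this equals 1, (163, 18) is a solution.

Yes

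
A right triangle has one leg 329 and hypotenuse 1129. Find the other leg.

b² = c² - a² = 1274641 - 108241 = 1166400
b = 1080

1080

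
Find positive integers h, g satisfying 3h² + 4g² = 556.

Try small values of h and check whether (556 - 3h²)/4 is a perfect square.
h = 10: 3·10² = 300, so 4g² = 556 - 300 = 256, giving g² = 64, g = 8.
Check: 3·10² + 4·8² = 300 + 256 = 556 ✓

h = 10, g = 8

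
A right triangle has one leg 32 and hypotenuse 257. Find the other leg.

a² = c² - b² = 66049 - 1024 = 65025
a = 255

255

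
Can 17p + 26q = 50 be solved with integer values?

Step 1: Compute gcd(17, 26).
gcd(17, 26) = 1

Step 2: Check divisibility.
Does 1 divide 50? 50 = 1 x 50, so yes.

By the theorem on linear Diophantine equations, 17p + 26q = 50 has integer solutions if and only if gcd(17, 26) divides 50. Since 1 | 50, solutions exist.

Yes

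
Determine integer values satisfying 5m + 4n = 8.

Step 1: Check solvability.
gcd(5, 4) = 1
Since 1 divides 8, solutions exist.

Step 2: Apply extended Euclidean algorithm to find gcd.
We find integers such that 5*x0 + 4*y0 = 1

Step 3: Scale the particular solution.
Multiply by 8/1 = 8:
m = 8, n = -8

Step 4: Verify.
5*(8) + 4*(-8) = 8 = 8 ✓

m = 8, n = -8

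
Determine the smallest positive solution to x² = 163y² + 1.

We seek the smallest positive integers (x, y) with x² - 163y² = 1, i.e., x² = 163y² + 1.
Try successive y values:
y = 1: x² = 163·1² + 1 = 164, not a perfect square
y = 2: x² = 163·2² + 1 = 653, not a perfect square
y = 3: x² = 163·3² + 1 = 1468, not a perfect square
... continuing the search (or via continued fractions) ...
y = 5019135: x² = 163·5019135² + 1 = 4106249732160676, x = 64080026 ✓

Verify: 64080026² - 163·5019135² = 4106249732160676 - 4106249732160675 = 1 ✓

x = 64080026, y = 5019135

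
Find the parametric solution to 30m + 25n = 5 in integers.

Step 1: Compute gcd(30, 25) = 5.
Since 5 divides 5, solutions exist.

Step 2: Find a particular solution using extended Euclidean algorithm.
We get m₀ = 1, n₀ = -1.
Check: 30*1 + 25*-1 = 5 = 5 ✓

Step 3: Write the general solution.
m = 1 + (25/5)t = 1 + 5t
n = -1 - (30/5)t = -1 - 6t
for any integer t.

m = 1 + 5t, n = -1 - 6t for integer t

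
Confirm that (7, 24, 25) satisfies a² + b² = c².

Compute a² + b² = 7² + 24² = 49 + 576 = 625
Compute c² = 25² = 625
Since 625 = 625, confirmed.

Yes, it is a Pythagorean triple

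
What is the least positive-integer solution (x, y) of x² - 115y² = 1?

We seek the smallest positive integers (x, y) with x² - 115y² = 1, i.e., x² = 115y² + 1.
Try successive y values:
y = 1: x² = 115·1² + 1 = 116, not a perfect square
y = 2: x² = 115·2² + 1 = 461, not a perfect square
y = 3: x² = 115·3² + 1 = 1036, not a perfect square
... continuing the search (or via continued fractions) ...
y = 105: x² = 115·105² + 1 = 1267876, x = 1126 ✓

Verify: 1126² - 115·105² = 1267876 - 1267875 = 1 ✓

x = 1126, y = 105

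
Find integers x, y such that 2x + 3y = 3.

Step 1: Check solvability.
gcd(2, 3) = 1
Since 1 divides 3, solutions exist.

Step 2: Apply extended Euclidean algorithm to find gcd.
We find integers such that 2*x0 + 3*y0 = 1

Step 3: Scale the particular solution.
Multiply by 3/1 = 3:
x = -3, y = 3

Step 4: Verify.
2*(-3) + 3*(3) = 3 = 3 ✓

x = -3, y = 3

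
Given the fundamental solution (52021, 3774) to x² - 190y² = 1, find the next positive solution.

Solutions to x² - Dy² = 1 are generated by powers of (x₀ + y₀√D).
The next solution satisfies x₁ + y₁√190 = (x₀ + y₀√190)², giving:
x₁ = x₀² + 190y₀² = 52021² + 190·3774² = 2706184441 + 2706184440 = 5412368881
y₁ = 2x₀y₀ = 2·52021·3774 = 392654508

Verify: 5412368881² - 190·392654508² = 29293736904017192161 - 29293736904017192160 = 1 ✓

x = 5412368881, y = 392654508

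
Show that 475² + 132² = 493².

Compute a² + b² = 475² + 132² = 225625 + 17424 = 243049
Compute c² = 493² = 243049
Since 243049 = 243049, confirmed.

Yes, it is a Pythagorean triple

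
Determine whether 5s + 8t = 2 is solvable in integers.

Step 1: Compute gcd(5, 8).
gcd(5, 8) = 1

Step 2: Check divisibility.
Does 1 divide 2? 2 = 1 x 2, so yes.

By the theorem on linear Diophantine equations, 5s + 8t = 2 has integer solutions if and only if gcd(5, 8) divides 2. Since 1 | 2, solutions exist.

Yes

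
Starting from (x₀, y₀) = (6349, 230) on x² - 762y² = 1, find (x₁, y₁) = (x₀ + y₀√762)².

Solutions to x² - Dy² = 1 are generated by powers of (x₀ + y₀√D).
The next solution satisfies x₁ + y₁√762 = (x₀ + y₀√762)², giving:
x₁ = x₀² + 762y₀² = 6349² + 762·230² = 40309801 + 40309800 = 80619601
y₁ = 2x₀y₀ = 2·6349·230 = 2920540

Verify: 80619601² - 762·2920540² = 6499520065399201 - 6499520065399200 = 1 ✓

x = 80619601, y = 2920540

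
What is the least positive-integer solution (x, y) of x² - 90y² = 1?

We seek the smallest positive integers (x, y) with x² - 90y² = 1, i.e., x² = 90y² + 1.
Try successive y values:
y = 1: x² = 90·1² + 1 = 91, not a perfect square
y = 2: x² = 90·2² + 1 = 361, x = 19 ✓

Verify: 19² - 90·2² = 361 - 360 = 1 ✓

x = 19, y = 2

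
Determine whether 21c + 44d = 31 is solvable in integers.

Step 1: Compute gcd(21, 44).
gcd(21, 44) = 1

Step 2: Check divisibility.
Does 1 divide 31? 31 = 1 x 31, so yes.

By the theorem on linear Diophantine equations, 21c + 44d = 31 has integer solutions if and only if gcd(21, 44) divides 31. Since 1 | 31, solutions exist.

Yes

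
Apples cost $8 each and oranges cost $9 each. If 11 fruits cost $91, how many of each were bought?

Let a = apples, o = oranges.
a + o = 11
8a + 9o = 91
Substitute o = 11 - a:
8a + 9(11 - a) = 91
(8 - 9)a = 91 - 99
-1a = -8
a = 8, o = 11 - 8 = 3

Apples: 8, Oranges: 3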